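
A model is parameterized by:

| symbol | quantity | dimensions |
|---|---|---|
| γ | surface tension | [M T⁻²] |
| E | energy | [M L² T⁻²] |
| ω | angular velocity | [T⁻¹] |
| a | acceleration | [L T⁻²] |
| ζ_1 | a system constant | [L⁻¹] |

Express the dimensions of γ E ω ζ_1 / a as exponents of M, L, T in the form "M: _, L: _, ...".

M: 2, L: 0, T: -3

Collect each base-dimension exponent across the product:
  M: (1) + (1) + (0) − (0) + (0) = 2
  L: (0) + (2) + (0) − (1) + (-1) = 0
  T: (-2) + (-2) + (-1) − (-2) + (0) = -3
So the dimensions are [M² T⁻³].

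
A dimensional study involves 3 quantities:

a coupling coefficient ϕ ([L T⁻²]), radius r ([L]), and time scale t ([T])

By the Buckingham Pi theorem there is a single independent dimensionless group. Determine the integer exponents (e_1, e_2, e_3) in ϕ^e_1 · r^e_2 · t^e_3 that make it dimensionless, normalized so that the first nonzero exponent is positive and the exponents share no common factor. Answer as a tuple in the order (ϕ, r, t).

L: e_1·(1) + e_2·(1) + e_3·(0) = 0
T: e_1·(-2) + e_2·(0) + e_3·(1) = 0
Solving this homogeneous linear system for the smallest-integer solution (first nonzero entry positive) gives (1, -1, 2).

(1, -1, 2)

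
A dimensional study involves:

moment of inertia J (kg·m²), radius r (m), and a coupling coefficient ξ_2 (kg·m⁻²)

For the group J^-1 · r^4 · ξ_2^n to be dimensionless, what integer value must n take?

Balance the M exponent: (1)·n from ξ_2, plus −(1) + 4·(0) = -1 from the rest, must sum to zero.
n − 1 = 0, so n = 1.

1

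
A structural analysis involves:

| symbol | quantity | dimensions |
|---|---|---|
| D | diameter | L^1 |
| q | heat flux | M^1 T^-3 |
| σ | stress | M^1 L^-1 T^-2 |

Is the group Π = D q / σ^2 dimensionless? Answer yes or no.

Sum the exponent of each base dimension across the product:
  M: [D]_M + [q]_M − 2·[σ]_M = (0) + (1) − 2·(1) = -1
  L: [D]_L + [q]_L − 2·[σ]_L = (1) + (0) − 2·(-1) = 3
  T: [D]_T + [q]_T − 2·[σ]_T = (0) + (-3) − 2·(-2) = 1
Net dimensions [M⁻¹ L³ T] ≠ [1] — not dimensionless.

no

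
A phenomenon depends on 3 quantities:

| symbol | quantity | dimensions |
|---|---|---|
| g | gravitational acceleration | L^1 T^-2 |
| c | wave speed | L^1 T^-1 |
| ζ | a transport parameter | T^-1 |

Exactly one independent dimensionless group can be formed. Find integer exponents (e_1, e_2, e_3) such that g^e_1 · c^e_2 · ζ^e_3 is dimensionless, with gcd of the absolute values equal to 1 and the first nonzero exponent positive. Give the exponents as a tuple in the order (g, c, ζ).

L: e_1·(1) + e_2·(1) + e_3·(0) = 0
T: e_1·(-2) + e_2·(-1) + e_3·(-1) = 0
Solving this homogeneous linear system for the smallest-integer solution (first nonzero entry positive) gives (1, -1, -1).

(1, -1, -1)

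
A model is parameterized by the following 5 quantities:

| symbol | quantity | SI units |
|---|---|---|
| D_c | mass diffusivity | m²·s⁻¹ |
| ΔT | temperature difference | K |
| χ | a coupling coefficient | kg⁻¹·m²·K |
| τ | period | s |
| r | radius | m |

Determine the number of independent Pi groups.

There are 5 variables and 4 base dimensions (M, L, T, Θ).
The dimension matrix has rank 4.
Independent dimensionless groups: 5 − 4 = 1.

1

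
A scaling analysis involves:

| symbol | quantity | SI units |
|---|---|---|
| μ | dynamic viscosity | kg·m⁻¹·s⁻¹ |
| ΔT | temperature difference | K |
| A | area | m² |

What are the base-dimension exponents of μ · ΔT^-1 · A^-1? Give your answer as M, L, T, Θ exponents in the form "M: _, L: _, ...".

Collect each base-dimension exponent across the product:
  M: (1) − (0) − (0) = 1
  L: (-1) − (0) − (2) = -3
  T: (-1) − (0) − (0) = -1
  Θ: (0) − (1) − (0) = -1
So the dimensions are [M L⁻³ T⁻¹ Θ⁻¹].

M: 1, L: -3, T: -1, Θ: -1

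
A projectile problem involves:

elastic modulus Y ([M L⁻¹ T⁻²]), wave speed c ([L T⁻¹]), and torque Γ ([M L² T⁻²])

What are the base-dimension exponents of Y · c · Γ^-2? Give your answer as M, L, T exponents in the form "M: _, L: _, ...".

Collect each base-dimension exponent across the product:
  M: (1) + (0) − 2·(1) = -1
  L: (-1) + (1) − 2·(2) = -4
  T: (-2) + (-1) − 2·(-2) = 1
So the dimensions are [M⁻¹ L⁻⁴ T].

M: -1, L: -4, T: 1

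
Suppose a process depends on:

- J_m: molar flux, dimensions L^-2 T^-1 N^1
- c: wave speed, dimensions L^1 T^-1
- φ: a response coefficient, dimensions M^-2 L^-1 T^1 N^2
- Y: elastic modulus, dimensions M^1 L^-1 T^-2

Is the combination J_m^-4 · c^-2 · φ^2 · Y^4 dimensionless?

yes

Sum the exponent of each base dimension across the product:
  M: −4·[J_m]_M − 2·[c]_M + 2·[φ]_M + 4·[Y]_M = −4·(0) − 2·(0) + 2·(-2) + 4·(1) = 0
  L: −4·[J_m]_L − 2·[c]_L + 2·[φ]_L + 4·[Y]_L = −4·(-2) − 2·(1) + 2·(-1) + 4·(-1) = 0
  T: −4·[J_m]_T − 2·[c]_T + 2·[φ]_T + 4·[Y]_T = −4·(-1) − 2·(-1) + 2·(1) + 4·(-2) = 0
  N: −4·[J_m]_N − 2·[c]_N + 2·[φ]_N + 4·[Y]_N = −4·(1) − 2·(0) + 2·(2) + 4·(0) = 0
All base exponents vanish — dimensionless.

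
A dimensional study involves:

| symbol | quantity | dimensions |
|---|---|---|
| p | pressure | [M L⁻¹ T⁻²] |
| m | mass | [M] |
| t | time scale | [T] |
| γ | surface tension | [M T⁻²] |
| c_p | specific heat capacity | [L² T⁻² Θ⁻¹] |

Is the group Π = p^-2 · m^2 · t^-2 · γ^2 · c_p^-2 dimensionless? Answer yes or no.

Sum the exponent of each base dimension across the product:
  M: −2·[p]_M + 2·[m]_M − 2·[t]_M + 2·[γ]_M − 2·[c_p]_M = −2·(1) + 2·(1) − 2·(0) + 2·(1) − 2·(0) = 2
  L: −2·[p]_L + 2·[m]_L − 2·[t]_L + 2·[γ]_L − 2·[c_p]_L = −2·(-1) + 2·(0) − 2·(0) + 2·(0) − 2·(2) = -2
  T: −2·[p]_T + 2·[m]_T − 2·[t]_T + 2·[γ]_T − 2·[c_p]_T = −2·(-2) + 2·(0) − 2·(1) + 2·(-2) − 2·(-2) = 2
  Θ: −2·[p]_Θ + 2·[m]_Θ − 2·[t]_Θ + 2·[γ]_Θ − 2·[c_p]_Θ = −2·(0) + 2·(0) − 2·(0) + 2·(0) − 2·(-1) = 2
Net dimensions [M² L⁻² T² Θ²] ≠ [1] — not dimensionless.

no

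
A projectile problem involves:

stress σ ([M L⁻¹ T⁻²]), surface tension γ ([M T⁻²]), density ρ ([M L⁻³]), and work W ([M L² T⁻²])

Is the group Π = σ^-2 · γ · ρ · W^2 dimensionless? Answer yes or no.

Sum the exponent of each base dimension across the product:
  M: −2·[σ]_M + [γ]_M + [ρ]_M + 2·[W]_M = −2·(1) + (1) + (1) + 2·(1) = 2
  L: −2·[σ]_L + [γ]_L + [ρ]_L + 2·[W]_L = −2·(-1) + (0) + (-3) + 2·(2) = 3
  T: −2·[σ]_T + [γ]_T + [ρ]_T + 2·[W]_T = −2·(-2) + (-2) + (0) + 2·(-2) = -2
Net dimensions [M² L³ T⁻²] ≠ [1] — not dimensionless.

no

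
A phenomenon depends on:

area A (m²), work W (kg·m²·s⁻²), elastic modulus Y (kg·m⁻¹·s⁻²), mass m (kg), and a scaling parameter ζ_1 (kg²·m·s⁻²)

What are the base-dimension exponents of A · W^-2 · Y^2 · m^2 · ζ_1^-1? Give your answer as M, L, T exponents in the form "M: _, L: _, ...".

Collect each base-dimension exponent across the product:
  M: (0) − 2·(1) + 2·(1) + 2·(1) − (2) = 0
  L: (2) − 2·(2) + 2·(-1) + 2·(0) − (1) = -5
  T: (0) − 2·(-2) + 2·(-2) + 2·(0) − (-2) = 2
So the dimensions are [L⁻⁵ T²].

M: 0, L: -5, T: 2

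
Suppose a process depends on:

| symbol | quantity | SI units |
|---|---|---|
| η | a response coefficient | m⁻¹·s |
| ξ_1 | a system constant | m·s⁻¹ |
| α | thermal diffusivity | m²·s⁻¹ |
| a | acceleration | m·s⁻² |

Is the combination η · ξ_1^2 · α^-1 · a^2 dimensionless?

no

Sum the exponent of each base dimension across the product:
  L: [η]_L + 2·[ξ_1]_L − [α]_L + 2·[a]_L = (-1) + 2·(1) − (2) + 2·(1) = 1
  T: [η]_T + 2·[ξ_1]_T − [α]_T + 2·[a]_T = (1) + 2·(-1) − (-1) + 2·(-2) = -4
Net dimensions [L T⁻⁴] ≠ [1] — not dimensionless.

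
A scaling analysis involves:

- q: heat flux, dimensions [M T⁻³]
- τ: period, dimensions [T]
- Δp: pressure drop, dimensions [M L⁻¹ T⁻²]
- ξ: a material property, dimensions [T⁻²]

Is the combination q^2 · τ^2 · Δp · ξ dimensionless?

Sum the exponent of each base dimension across the product:
  M: 2·[q]_M + 2·[τ]_M + [Δp]_M + [ξ]_M = 2·(1) + 2·(0) + (1) + (0) = 3
  L: 2·[q]_L + 2·[τ]_L + [Δp]_L + [ξ]_L = 2·(0) + 2·(0) + (-1) + (0) = -1
  T: 2·[q]_T + 2·[τ]_T + [Δp]_T + [ξ]_T = 2·(-3) + 2·(1) + (-2) + (-2) = -8
Net dimensions [M³ L⁻¹ T⁻⁸] ≠ [1] — not dimensionless.

no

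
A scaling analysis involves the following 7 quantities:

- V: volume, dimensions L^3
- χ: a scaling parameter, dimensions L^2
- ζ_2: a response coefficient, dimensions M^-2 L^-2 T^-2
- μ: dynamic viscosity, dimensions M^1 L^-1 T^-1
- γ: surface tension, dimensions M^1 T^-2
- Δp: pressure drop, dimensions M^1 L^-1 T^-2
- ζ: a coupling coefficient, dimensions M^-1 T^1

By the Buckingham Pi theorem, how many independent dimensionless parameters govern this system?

There are 7 variables and 3 base dimensions (M, L, T).
The dimension matrix has rank 3.
Independent dimensionless groups: 7 − 3 = 4.

4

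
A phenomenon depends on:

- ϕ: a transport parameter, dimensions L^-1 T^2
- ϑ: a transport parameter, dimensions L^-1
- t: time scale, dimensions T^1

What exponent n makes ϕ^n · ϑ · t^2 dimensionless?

Balance the L exponent: (-1)·n from ϕ, plus (-1) + 2·(0) = -1 from the rest, must sum to zero.
−n − 1 = 0, so n = -1.

-1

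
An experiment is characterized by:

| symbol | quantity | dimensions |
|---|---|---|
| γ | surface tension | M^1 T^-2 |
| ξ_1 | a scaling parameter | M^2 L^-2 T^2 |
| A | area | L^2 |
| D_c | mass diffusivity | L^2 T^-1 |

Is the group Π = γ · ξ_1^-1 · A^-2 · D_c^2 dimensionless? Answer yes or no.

Sum the exponent of each base dimension across the product:
  M: [γ]_M − [ξ_1]_M − 2·[A]_M + 2·[D_c]_M = (1) − (2) − 2·(0) + 2·(0) = -1
  L: [γ]_L − [ξ_1]_L − 2·[A]_L + 2·[D_c]_L = (0) − (-2) − 2·(2) + 2·(2) = 2
  T: [γ]_T − [ξ_1]_T − 2·[A]_T + 2·[D_c]_T = (-2) − (2) − 2·(0) + 2·(-1) = -6
Net dimensions [M⁻¹ L² T⁻⁶] ≠ [1] — not dimensionless.

no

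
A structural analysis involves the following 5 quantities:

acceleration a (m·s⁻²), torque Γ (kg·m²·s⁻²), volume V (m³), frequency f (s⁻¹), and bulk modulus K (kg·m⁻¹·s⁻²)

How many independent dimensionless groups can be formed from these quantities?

2

There are 5 variables and 3 base dimensions (M, L, T).
The dimension matrix has rank 3.
Independent dimensionless groups: 5 − 3 = 2.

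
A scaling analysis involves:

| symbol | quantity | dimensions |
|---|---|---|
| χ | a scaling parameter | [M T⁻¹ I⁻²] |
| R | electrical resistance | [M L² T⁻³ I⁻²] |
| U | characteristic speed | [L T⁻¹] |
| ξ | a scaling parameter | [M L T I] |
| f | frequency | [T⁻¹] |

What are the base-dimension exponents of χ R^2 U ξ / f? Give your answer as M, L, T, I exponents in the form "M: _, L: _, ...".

Collect each base-dimension exponent across the product:
  M: (1) + 2·(1) + (0) + (1) − (0) = 4
  L: (0) + 2·(2) + (1) + (1) − (0) = 6
  T: (-1) + 2·(-3) + (-1) + (1) − (-1) = -6
  I: (-2) + 2·(-2) + (0) + (1) − (0) = -5
So the dimensions are [M⁴ L⁶ T⁻⁶ I⁻⁵].

M: 4, L: 6, T: -6, I: -5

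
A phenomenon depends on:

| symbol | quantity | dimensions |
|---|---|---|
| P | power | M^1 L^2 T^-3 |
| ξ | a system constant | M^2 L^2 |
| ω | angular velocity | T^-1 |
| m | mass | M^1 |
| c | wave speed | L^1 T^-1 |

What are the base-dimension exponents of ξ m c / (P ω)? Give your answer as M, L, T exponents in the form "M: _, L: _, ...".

Collect each base-dimension exponent across the product:
  M: −(1) + (2) − (0) + (1) + (0) = 2
  L: −(2) + (2) − (0) + (0) + (1) = 1
  T: −(-3) + (0) − (-1) + (0) + (-1) = 3
So the dimensions are [M² L T³].

M: 2, L: 1, T: 3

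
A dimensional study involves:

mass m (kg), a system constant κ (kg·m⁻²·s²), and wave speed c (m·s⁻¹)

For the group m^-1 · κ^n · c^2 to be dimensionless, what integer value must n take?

1

Balance the M exponent: (1)·n from κ, plus −(1) + 2·(0) = -1 from the rest, must sum to zero.
n − 1 = 0, so n = 1.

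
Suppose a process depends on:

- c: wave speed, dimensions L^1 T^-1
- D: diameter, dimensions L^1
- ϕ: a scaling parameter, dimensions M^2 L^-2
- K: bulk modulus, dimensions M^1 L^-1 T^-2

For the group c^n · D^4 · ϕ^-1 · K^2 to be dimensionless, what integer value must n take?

-4

Balance the L exponent: (1)·n from c, plus 4·(1) − (-2) + 2·(-1) = 4 from the rest, must sum to zero.
n + 4 = 0, so n = -4.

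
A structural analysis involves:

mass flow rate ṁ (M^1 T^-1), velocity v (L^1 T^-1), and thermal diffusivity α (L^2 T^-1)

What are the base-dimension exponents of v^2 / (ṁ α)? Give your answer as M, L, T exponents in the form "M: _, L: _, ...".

M: -1, L: 0, T: 0

Collect each base-dimension exponent across the product:
  M: −(1) + 2·(0) − (0) = -1
  L: −(0) + 2·(1) − (2) = 0
  T: −(-1) + 2·(-1) − (-1) = 0
So the dimensions are [M⁻¹].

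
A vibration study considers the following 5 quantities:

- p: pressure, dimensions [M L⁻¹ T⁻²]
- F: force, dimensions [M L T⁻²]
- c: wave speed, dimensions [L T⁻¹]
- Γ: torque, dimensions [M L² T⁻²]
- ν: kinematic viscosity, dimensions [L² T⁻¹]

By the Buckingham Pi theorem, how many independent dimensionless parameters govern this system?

There are 5 variables and 3 base dimensions (M, L, T).
The dimension matrix has rank 3.
Independent dimensionless groups: 5 − 3 = 2.

2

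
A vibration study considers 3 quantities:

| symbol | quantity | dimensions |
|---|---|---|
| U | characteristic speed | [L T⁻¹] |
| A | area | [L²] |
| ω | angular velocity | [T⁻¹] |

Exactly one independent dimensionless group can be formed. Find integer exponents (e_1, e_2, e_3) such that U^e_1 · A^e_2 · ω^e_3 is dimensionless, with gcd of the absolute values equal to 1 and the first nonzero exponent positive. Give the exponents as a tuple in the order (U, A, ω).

L: e_1·(1) + e_2·(2) + e_3·(0) = 0
T: e_1·(-1) + e_2·(0) + e_3·(-1) = 0
Solving this homogeneous linear system for the smallest-integer solution (first nonzero entry positive) gives (2, -1, -2).

(2, -1, -2)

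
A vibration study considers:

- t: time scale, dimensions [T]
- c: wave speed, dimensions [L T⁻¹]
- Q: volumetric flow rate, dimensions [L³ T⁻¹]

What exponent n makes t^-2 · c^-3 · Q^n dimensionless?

Balance the L exponent: (3)·n from Q, plus −2·(0) − 3·(1) = -3 from the rest, must sum to zero.
3n − 3 = 0, so n = 1.

1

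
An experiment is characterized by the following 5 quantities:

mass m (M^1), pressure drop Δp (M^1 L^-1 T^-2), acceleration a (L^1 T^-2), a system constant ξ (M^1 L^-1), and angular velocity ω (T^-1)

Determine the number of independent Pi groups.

2

There are 5 variables and 3 base dimensions (M, L, T).
The dimension matrix has rank 3.
Independent dimensionless groups: 5 − 3 = 2.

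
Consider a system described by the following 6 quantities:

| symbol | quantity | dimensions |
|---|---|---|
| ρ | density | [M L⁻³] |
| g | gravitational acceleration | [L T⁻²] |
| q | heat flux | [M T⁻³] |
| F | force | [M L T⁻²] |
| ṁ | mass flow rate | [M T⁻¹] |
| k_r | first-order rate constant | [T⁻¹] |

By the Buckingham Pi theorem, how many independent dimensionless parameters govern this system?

3

There are 6 variables and 3 base dimensions (M, L, T).
The dimension matrix has rank 3.
Independent dimensionless groups: 6 − 3 = 3.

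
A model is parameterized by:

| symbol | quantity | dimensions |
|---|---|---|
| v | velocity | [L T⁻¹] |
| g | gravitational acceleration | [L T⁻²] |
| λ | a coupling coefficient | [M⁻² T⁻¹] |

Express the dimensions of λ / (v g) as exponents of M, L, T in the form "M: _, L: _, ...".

Collect each base-dimension exponent across the product:
  M: −(0) − (0) + (-2) = -2
  L: −(1) − (1) + (0) = -2
  T: −(-1) − (-2) + (-1) = 2
So the dimensions are [M⁻² L⁻² T²].

M: -2, L: -2, T: 2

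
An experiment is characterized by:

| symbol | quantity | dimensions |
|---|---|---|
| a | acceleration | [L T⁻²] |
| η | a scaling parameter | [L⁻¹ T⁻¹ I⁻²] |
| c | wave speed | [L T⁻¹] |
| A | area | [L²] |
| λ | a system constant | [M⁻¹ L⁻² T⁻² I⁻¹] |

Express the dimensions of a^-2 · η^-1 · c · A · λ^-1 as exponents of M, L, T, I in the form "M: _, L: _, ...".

Collect each base-dimension exponent across the product:
  M: −2·(0) − (0) + (0) + (0) − (-1) = 1
  L: −2·(1) − (-1) + (1) + (2) − (-2) = 4
  T: −2·(-2) − (-1) + (-1) + (0) − (-2) = 6
  I: −2·(0) − (-2) + (0) + (0) − (-1) = 3
So the dimensions are [M L⁴ T⁶ I³].

M: 1, L: 4, T: 6, I: 3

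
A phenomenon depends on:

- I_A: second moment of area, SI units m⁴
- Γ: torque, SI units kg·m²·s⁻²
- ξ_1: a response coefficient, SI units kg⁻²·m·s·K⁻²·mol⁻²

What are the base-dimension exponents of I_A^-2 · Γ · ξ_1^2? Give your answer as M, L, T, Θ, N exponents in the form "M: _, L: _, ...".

M: -3, L: -4, T: 0, Θ: -4, N: -4

Collect each base-dimension exponent across the product:
  M: −2·(0) + (1) + 2·(-2) = -3
  L: −2·(4) + (2) + 2·(1) = -4
  T: −2·(0) + (-2) + 2·(1) = 0
  Θ: −2·(0) + (0) + 2·(-2) = -4
  N: −2·(0) + (0) + 2·(-2) = -4
So the dimensions are [M⁻³ L⁻⁴ Θ⁻⁴ N⁻⁴].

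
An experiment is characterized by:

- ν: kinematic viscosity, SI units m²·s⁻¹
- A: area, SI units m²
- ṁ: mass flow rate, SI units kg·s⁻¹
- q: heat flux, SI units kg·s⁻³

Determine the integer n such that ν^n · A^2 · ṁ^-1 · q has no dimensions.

-2

Balance the L exponent: (2)·n from ν, plus 2·(2) − (0) + (0) = 4 from the rest, must sum to zero.
2n + 4 = 0, so n = -2.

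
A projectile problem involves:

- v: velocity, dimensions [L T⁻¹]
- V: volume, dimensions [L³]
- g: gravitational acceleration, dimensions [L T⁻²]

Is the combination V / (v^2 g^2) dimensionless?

no

Sum the exponent of each base dimension across the product:
  L: −2·[v]_L + [V]_L − 2·[g]_L = −2·(1) + (3) − 2·(1) = -1
  T: −2·[v]_T + [V]_T − 2·[g]_T = −2·(-1) + (0) − 2·(-2) = 6
Net dimensions [L⁻¹ T⁶] ≠ [1] — not dimensionless.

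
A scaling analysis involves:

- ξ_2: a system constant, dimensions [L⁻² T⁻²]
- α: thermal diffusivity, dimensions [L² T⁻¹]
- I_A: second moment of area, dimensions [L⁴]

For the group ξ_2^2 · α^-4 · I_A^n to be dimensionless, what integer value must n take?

Balance the L exponent: (4)·n from I_A, plus 2·(-2) − 4·(2) = -12 from the rest, must sum to zero.
4n − 12 = 0, so n = 3.

3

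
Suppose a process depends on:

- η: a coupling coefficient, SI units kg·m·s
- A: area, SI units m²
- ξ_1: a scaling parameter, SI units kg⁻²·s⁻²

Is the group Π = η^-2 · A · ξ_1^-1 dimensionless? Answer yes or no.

Sum the exponent of each base dimension across the product:
  M: −2·[η]_M + [A]_M − [ξ_1]_M = −2·(1) + (0) − (-2) = 0
  L: −2·[η]_L + [A]_L − [ξ_1]_L = −2·(1) + (2) − (0) = 0
  T: −2·[η]_T + [A]_T − [ξ_1]_T = −2·(1) + (0) − (-2) = 0
All base exponents vanish — dimensionless.

yes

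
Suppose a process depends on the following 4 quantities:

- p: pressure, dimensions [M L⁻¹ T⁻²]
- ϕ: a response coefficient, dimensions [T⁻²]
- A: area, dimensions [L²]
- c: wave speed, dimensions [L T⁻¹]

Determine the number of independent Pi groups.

1

There are 4 variables and 3 base dimensions (M, L, T).
The dimension matrix has rank 3.
Independent dimensionless groups: 4 − 3 = 1.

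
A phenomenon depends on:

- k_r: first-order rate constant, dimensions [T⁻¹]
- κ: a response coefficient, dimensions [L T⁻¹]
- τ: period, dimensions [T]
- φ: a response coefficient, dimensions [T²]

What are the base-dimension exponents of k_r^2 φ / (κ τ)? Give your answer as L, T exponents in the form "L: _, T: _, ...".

L: -1, T: 0

Collect each base-dimension exponent across the product:
  L: 2·(0) − (1) − (0) + (0) = -1
  T: 2·(-1) − (-1) − (1) + (2) = 0
So the dimensions are [L⁻¹].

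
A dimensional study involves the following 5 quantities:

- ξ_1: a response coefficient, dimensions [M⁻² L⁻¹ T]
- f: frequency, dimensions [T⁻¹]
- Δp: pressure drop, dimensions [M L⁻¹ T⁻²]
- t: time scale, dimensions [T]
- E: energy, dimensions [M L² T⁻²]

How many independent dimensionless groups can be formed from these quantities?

2

There are 5 variables and 3 base dimensions (M, L, T).
The dimension matrix has rank 3.
Independent dimensionless groups: 5 − 3 = 2.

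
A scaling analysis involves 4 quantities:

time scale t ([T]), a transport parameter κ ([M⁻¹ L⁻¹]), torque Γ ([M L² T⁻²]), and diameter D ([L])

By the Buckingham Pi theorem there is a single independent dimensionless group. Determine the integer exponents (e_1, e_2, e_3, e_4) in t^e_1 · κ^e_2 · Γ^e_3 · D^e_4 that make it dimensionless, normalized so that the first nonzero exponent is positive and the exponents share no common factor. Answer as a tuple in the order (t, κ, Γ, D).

M: e_1·(0) + e_2·(-1) + e_3·(1) + e_4·(0) = 0
L: e_1·(0) + e_2·(-1) + e_3·(2) + e_4·(1) = 0
T: e_1·(1) + e_2·(0) + e_3·(-2) + e_4·(0) = 0
Solving this homogeneous linear system for the smallest-integer solution (first nonzero entry positive) gives (2, 1, 1, -1).

(2, 1, 1, -1)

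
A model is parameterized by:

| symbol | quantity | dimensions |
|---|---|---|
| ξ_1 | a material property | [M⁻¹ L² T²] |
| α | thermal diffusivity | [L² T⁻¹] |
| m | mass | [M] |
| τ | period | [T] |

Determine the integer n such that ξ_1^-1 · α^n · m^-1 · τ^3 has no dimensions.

Balance the L exponent: (2)·n from α, plus −(2) − (0) + 3·(0) = -2 from the rest, must sum to zero.
2n − 2 = 0, so n = 1.

1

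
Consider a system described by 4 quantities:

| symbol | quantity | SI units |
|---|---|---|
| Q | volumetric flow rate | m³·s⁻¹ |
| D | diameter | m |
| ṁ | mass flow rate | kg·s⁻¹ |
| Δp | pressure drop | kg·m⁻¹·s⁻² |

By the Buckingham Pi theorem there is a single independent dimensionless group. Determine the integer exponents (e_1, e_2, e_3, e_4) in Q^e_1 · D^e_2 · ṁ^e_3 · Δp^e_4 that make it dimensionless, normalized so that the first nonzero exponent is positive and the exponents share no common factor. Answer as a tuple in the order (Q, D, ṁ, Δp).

M: e_1·(0) + e_2·(0) + e_3·(1) + e_4·(1) = 0
L: e_1·(3) + e_2·(1) + e_3·(0) + e_4·(-1) = 0
T: e_1·(-1) + e_2·(0) + e_3·(-1) + e_4·(-2) = 0
Solving this homogeneous linear system for the smallest-integer solution (first nonzero entry positive) gives (1, -4, 1, -1).

(1, -4, 1, -1)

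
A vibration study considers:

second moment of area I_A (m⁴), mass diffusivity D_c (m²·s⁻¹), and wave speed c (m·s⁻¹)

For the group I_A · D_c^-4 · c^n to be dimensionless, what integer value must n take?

Balance the L exponent: (1)·n from c, plus (4) − 4·(2) = -4 from the rest, must sum to zero.
n − 4 = 0, so n = 4.

4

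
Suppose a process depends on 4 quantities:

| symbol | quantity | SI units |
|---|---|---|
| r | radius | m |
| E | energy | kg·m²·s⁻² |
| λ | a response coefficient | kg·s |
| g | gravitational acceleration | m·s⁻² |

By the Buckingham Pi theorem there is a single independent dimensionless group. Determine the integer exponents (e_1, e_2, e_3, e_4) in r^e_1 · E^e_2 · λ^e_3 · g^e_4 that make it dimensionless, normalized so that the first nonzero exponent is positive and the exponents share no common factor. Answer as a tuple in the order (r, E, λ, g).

(1, -2, 2, 3)

M: e_1·(0) + e_2·(1) + e_3·(1) + e_4·(0) = 0
L: e_1·(1) + e_2·(2) + e_3·(0) + e_4·(1) = 0
T: e_1·(0) + e_2·(-2) + e_3·(1) + e_4·(-2) = 0
Solving this homogeneous linear system for the smallest-integer solution (first nonzero entry positive) gives (1, -2, 2, 3).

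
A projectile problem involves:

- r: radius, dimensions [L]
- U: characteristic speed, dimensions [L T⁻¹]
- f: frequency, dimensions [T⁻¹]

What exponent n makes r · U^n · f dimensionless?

-1

Balance the L exponent: (1)·n from U, plus (1) + (0) = 1 from the rest, must sum to zero.
n + 1 = 0, so n = -1.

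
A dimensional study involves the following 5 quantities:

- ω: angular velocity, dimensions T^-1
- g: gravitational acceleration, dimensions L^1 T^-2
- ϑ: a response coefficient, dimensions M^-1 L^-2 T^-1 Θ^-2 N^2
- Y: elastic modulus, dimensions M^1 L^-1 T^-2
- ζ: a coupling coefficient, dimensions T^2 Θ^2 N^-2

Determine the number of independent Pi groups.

There are 5 variables and 5 base dimensions (M, L, T, Θ, N).
The dimension matrix has rank 4 (less than 5: the dimension vectors are linearly dependent).
Independent dimensionless groups: 5 − 4 = 1.

1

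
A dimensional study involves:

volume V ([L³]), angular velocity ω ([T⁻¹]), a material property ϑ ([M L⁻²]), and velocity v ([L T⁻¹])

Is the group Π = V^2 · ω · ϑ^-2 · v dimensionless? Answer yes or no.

no

Sum the exponent of each base dimension across the product:
  M: 2·[V]_M + [ω]_M − 2·[ϑ]_M + [v]_M = 2·(0) + (0) − 2·(1) + (0) = -2
  L: 2·[V]_L + [ω]_L − 2·[ϑ]_L + [v]_L = 2·(3) + (0) − 2·(-2) + (1) = 11
  T: 2·[V]_T + [ω]_T − 2·[ϑ]_T + [v]_T = 2·(0) + (-1) − 2·(0) + (-1) = -2
Net dimensions [M⁻² L¹¹ T⁻²] ≠ [1] — not dimensionless.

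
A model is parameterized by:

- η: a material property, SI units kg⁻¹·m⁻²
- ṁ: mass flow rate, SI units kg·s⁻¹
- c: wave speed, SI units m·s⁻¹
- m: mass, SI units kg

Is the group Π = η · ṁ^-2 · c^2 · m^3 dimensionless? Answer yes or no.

Sum the exponent of each base dimension across the product:
  M: [η]_M − 2·[ṁ]_M + 2·[c]_M + 3·[m]_M = (-1) − 2·(1) + 2·(0) + 3·(1) = 0
  L: [η]_L − 2·[ṁ]_L + 2·[c]_L + 3·[m]_L = (-2) − 2·(0) + 2·(1) + 3·(0) = 0
  T: [η]_T − 2·[ṁ]_T + 2·[c]_T + 3·[m]_T = (0) − 2·(-1) + 2·(-1) + 3·(0) = 0
All base exponents vanish — dimensionless.

yes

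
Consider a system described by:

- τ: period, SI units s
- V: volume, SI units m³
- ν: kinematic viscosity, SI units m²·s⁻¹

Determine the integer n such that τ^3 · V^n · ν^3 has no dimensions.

Balance the L exponent: (3)·n from V, plus 3·(0) + 3·(2) = 6 from the rest, must sum to zero.
3n + 6 = 0, so n = -2.

-2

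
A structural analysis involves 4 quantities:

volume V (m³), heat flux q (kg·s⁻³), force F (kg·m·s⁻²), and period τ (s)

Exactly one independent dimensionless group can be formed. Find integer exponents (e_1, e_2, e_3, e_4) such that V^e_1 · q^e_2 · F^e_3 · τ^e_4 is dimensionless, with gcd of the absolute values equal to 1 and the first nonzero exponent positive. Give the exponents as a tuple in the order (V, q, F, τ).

M: e_1·(0) + e_2·(1) + e_3·(1) + e_4·(0) = 0
L: e_1·(3) + e_2·(0) + e_3·(1) + e_4·(0) = 0
T: e_1·(0) + e_2·(-3) + e_3·(-2) + e_4·(1) = 0
Solving this homogeneous linear system for the smallest-integer solution (first nonzero entry positive) gives (1, 3, -3, 3).

(1, 3, -3, 3)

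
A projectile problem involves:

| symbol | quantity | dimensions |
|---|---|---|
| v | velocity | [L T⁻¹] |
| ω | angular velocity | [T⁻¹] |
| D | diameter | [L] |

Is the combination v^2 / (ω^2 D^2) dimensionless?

yes

Sum the exponent of each base dimension across the product:
  L: 2·[v]_L − 2·[ω]_L − 2·[D]_L = 2·(1) − 2·(0) − 2·(1) = 0
  T: 2·[v]_T − 2·[ω]_T − 2·[D]_T = 2·(-1) − 2·(-1) − 2·(0) = 0
All base exponents vanish — dimensionless.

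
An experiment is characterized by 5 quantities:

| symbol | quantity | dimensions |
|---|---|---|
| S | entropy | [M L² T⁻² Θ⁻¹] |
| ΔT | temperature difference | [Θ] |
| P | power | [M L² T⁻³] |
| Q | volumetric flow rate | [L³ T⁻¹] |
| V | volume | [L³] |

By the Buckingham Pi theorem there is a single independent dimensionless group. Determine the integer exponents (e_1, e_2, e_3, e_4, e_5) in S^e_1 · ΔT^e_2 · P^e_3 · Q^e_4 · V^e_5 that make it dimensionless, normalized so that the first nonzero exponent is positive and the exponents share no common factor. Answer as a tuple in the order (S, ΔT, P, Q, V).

(1, 1, -1, 1, -1)

M: e_1·(1) + e_2·(0) + e_3·(1) + e_4·(0) + e_5·(0) = 0
L: e_1·(2) + e_2·(0) + e_3·(2) + e_4·(3) + e_5·(3) = 0
T: e_1·(-2) + e_2·(0) + e_3·(-3) + e_4·(-1) + e_5·(0) = 0
Θ: e_1·(-1) + e_2·(1) + e_3·(0) + e_4·(0) + e_5·(0) = 0
Solving this homogeneous linear system for the smallest-integer solution (first nonzero entry positive) gives (1, 1, -1, 1, -1).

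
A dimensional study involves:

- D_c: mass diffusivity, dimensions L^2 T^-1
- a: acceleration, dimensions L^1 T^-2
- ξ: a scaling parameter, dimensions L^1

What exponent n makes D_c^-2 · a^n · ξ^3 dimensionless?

Balance the L exponent: (1)·n from a, plus −2·(2) + 3·(1) = -1 from the rest, must sum to zero.
n − 1 = 0, so n = 1.

1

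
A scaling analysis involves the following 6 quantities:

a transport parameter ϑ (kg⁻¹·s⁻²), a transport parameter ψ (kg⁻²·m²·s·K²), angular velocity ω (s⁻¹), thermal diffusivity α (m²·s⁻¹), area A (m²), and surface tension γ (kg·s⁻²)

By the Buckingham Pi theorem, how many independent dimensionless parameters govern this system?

2

There are 6 variables and 4 base dimensions (M, L, T, Θ).
The dimension matrix has rank 4.
Independent dimensionless groups: 6 − 4 = 2.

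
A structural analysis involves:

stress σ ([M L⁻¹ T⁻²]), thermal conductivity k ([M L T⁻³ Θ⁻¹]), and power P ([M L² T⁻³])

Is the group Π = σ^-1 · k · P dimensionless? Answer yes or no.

Sum the exponent of each base dimension across the product:
  M: −[σ]_M + [k]_M + [P]_M = −(1) + (1) + (1) = 1
  L: −[σ]_L + [k]_L + [P]_L = −(-1) + (1) + (2) = 4
  T: −[σ]_T + [k]_T + [P]_T = −(-2) + (-3) + (-3) = -4
  Θ: −[σ]_Θ + [k]_Θ + [P]_Θ = −(0) + (-1) + (0) = -1
Net dimensions [M L⁴ T⁻⁴ Θ⁻¹] ≠ [1] — not dimensionless.

no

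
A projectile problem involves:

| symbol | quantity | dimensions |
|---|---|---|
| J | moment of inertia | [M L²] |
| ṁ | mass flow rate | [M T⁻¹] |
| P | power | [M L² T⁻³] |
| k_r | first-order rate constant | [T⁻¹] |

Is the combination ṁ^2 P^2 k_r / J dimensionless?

no

Sum the exponent of each base dimension across the product:
  M: −[J]_M + 2·[ṁ]_M + 2·[P]_M + [k_r]_M = −(1) + 2·(1) + 2·(1) + (0) = 3
  L: −[J]_L + 2·[ṁ]_L + 2·[P]_L + [k_r]_L = −(2) + 2·(0) + 2·(2) + (0) = 2
  T: −[J]_T + 2·[ṁ]_T + 2·[P]_T + [k_r]_T = −(0) + 2·(-1) + 2·(-3) + (-1) = -9
Net dimensions [M³ L² T⁻⁹] ≠ [1] — not dimensionless.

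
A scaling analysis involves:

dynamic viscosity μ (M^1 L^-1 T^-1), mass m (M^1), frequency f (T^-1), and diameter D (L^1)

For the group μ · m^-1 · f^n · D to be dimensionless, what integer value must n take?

-1

Balance the T exponent: (-1)·n from f, plus (-1) − (0) + (0) = -1 from the rest, must sum to zero.
−n − 1 = 0, so n = -1.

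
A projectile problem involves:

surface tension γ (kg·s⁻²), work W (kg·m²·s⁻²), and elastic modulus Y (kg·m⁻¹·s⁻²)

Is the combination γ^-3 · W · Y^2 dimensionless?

Sum the exponent of each base dimension across the product:
  M: −3·[γ]_M + [W]_M + 2·[Y]_M = −3·(1) + (1) + 2·(1) = 0
  L: −3·[γ]_L + [W]_L + 2·[Y]_L = −3·(0) + (2) + 2·(-1) = 0
  T: −3·[γ]_T + [W]_T + 2·[Y]_T = −3·(-2) + (-2) + 2·(-2) = 0
All base exponents vanish — dimensionless.

yes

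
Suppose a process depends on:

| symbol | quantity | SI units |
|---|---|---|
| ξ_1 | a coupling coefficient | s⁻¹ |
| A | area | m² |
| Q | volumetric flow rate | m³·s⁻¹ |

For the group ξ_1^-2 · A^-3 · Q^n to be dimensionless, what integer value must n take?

Balance the L exponent: (3)·n from Q, plus −2·(0) − 3·(2) = -6 from the rest, must sum to zero.
3n − 6 = 0, so n = 2.

2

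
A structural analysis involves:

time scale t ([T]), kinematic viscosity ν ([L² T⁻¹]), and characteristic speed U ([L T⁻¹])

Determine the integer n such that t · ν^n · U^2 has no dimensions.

Balance the L exponent: (2)·n from ν, plus (0) + 2·(1) = 2 from the rest, must sum to zero.
2n + 2 = 0, so n = -1.

-1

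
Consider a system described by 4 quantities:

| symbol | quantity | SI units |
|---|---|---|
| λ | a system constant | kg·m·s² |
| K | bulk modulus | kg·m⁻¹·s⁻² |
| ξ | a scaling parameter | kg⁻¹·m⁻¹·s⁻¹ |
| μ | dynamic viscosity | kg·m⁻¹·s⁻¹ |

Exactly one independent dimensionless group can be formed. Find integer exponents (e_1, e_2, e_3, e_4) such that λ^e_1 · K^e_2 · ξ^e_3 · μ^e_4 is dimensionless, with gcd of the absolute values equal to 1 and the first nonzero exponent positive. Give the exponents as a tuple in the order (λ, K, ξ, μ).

M: e_1·(1) + e_2·(1) + e_3·(-1) + e_4·(1) = 0
L: e_1·(1) + e_2·(-1) + e_3·(-1) + e_4·(-1) = 0
T: e_1·(2) + e_2·(-2) + e_3·(-1) + e_4·(-1) = 0
Solving this homogeneous linear system for the smallest-integer solution (first nonzero entry positive) gives (1, 1, 1, -1).

(1, 1, 1, -1)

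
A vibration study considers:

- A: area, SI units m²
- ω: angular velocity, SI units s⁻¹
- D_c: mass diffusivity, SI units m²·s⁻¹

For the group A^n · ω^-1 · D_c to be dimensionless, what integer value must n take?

-1

Balance the L exponent: (2)·n from A, plus −(0) + (2) = 2 from the rest, must sum to zero.
2n + 2 = 0, so n = -1.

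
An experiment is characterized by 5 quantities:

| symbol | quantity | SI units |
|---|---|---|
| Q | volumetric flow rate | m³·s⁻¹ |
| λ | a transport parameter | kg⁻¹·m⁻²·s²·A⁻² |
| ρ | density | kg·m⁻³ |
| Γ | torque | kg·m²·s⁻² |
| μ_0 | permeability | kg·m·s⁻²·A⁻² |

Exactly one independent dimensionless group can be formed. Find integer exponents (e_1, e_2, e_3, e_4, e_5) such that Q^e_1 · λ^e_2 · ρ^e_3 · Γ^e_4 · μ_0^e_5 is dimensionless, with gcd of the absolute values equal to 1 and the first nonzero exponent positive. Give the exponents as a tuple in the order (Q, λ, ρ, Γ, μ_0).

(2, -1, 1, -3, 1)

M: e_1·(0) + e_2·(-1) + e_3·(1) + e_4·(1) + e_5·(1) = 0
L: e_1·(3) + e_2·(-2) + e_3·(-3) + e_4·(2) + e_5·(1) = 0
T: e_1·(-1) + e_2·(2) + e_3·(0) + e_4·(-2) + e_5·(-2) = 0
I: e_1·(0) + e_2·(-2) + e_3·(0) + e_4·(0) + e_5·(-2) = 0
Solving this homogeneous linear system for the smallest-integer solution (first nonzero entry positive) gives (2, -1, 1, -3, 1).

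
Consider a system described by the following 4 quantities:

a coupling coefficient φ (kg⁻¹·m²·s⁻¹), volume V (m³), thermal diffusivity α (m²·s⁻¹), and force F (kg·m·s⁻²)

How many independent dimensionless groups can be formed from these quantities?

1

There are 4 variables and 3 base dimensions (M, L, T).
The dimension matrix has rank 3.
Independent dimensionless groups: 4 − 3 = 1.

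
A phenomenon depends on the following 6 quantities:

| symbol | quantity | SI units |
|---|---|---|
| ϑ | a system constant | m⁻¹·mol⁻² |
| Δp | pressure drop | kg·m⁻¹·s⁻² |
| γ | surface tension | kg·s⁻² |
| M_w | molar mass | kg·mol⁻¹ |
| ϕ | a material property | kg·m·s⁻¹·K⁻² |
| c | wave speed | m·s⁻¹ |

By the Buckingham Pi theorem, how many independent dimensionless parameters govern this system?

1

There are 6 variables and 5 base dimensions (M, L, T, Θ, N).
The dimension matrix has rank 5.
Independent dimensionless groups: 6 − 5 = 1.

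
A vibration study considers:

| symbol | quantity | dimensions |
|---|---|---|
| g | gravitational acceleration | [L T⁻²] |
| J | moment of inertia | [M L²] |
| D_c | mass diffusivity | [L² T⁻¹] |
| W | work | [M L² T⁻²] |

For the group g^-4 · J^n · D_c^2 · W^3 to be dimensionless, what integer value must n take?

Balance the M exponent: (1)·n from J, plus −4·(0) + 2·(0) + 3·(1) = 3 from the rest, must sum to zero.
n + 3 = 0, so n = -3.

-3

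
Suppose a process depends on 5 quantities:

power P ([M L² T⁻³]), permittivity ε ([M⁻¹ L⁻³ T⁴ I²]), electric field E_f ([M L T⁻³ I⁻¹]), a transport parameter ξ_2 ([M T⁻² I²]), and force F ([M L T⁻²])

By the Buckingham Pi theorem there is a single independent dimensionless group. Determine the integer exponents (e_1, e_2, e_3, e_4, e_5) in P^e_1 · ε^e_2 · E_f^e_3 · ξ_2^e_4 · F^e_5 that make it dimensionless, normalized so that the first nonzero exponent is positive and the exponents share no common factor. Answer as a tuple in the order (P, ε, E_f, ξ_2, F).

M: e_1·(1) + e_2·(-1) + e_3·(1) + e_4·(1) + e_5·(1) = 0
L: e_1·(2) + e_2·(-3) + e_3·(1) + e_4·(0) + e_5·(1) = 0
T: e_1·(-3) + e_2·(4) + e_3·(-3) + e_4·(-2) + e_5·(-2) = 0
I: e_1·(0) + e_2·(2) + e_3·(-1) + e_4·(2) + e_5·(0) = 0
Solving this homogeneous linear system for the smallest-integer solution (first nonzero entry positive) gives (4, 3, 2, -2, -1).

(4, 3, 2, -2, -1)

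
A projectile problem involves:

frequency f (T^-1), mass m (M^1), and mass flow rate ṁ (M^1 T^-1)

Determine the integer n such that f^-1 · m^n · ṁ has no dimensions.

Balance the M exponent: (1)·n from m, plus −(0) + (1) = 1 from the rest, must sum to zero.
n + 1 = 0, so n = -1.

-1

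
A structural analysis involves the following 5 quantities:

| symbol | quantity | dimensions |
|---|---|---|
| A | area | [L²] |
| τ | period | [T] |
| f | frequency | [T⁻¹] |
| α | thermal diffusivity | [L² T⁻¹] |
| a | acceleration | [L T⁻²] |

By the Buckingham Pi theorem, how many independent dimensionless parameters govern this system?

There are 5 variables and 2 base dimensions (L, T).
The dimension matrix has rank 2.
Independent dimensionless groups: 5 − 2 = 3.

3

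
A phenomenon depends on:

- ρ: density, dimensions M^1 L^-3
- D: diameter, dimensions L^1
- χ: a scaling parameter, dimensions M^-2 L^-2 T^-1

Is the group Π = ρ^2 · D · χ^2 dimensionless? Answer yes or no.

no

Sum the exponent of each base dimension across the product:
  M: 2·[ρ]_M + [D]_M + 2·[χ]_M = 2·(1) + (0) + 2·(-2) = -2
  L: 2·[ρ]_L + [D]_L + 2·[χ]_L = 2·(-3) + (1) + 2·(-2) = -9
  T: 2·[ρ]_T + [D]_T + 2·[χ]_T = 2·(0) + (0) + 2·(-1) = -2
Net dimensions [M⁻² L⁻⁹ T⁻²] ≠ [1] — not dimensionless.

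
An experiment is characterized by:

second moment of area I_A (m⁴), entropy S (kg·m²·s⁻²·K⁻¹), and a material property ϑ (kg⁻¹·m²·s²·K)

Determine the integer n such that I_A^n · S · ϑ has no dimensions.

-1

Balance the L exponent: (4)·n from I_A, plus (2) + (2) = 4 from the rest, must sum to zero.
4n + 4 = 0, so n = -1.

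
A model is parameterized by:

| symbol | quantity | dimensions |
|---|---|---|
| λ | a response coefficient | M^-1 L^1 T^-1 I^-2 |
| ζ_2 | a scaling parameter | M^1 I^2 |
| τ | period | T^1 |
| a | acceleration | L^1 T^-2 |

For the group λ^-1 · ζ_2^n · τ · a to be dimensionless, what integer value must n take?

Balance the M exponent: (1)·n from ζ_2, plus −(-1) + (0) + (0) = 1 from the rest, must sum to zero.
n + 1 = 0, so n = -1.

-1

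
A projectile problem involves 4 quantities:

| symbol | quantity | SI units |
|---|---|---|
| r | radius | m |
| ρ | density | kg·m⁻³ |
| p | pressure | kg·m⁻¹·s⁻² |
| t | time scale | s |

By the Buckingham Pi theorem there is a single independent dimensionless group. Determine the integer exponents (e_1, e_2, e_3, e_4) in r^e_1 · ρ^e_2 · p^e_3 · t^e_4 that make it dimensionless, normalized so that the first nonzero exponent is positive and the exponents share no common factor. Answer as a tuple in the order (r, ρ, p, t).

(2, 1, -1, -2)

M: e_1·(0) + e_2·(1) + e_3·(1) + e_4·(0) = 0
L: e_1·(1) + e_2·(-3) + e_3·(-1) + e_4·(0) = 0
T: e_1·(0) + e_2·(0) + e_3·(-2) + e_4·(1) = 0
Solving this homogeneous linear system for the smallest-integer solution (first nonzero entry positive) gives (2, 1, -1, -2).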